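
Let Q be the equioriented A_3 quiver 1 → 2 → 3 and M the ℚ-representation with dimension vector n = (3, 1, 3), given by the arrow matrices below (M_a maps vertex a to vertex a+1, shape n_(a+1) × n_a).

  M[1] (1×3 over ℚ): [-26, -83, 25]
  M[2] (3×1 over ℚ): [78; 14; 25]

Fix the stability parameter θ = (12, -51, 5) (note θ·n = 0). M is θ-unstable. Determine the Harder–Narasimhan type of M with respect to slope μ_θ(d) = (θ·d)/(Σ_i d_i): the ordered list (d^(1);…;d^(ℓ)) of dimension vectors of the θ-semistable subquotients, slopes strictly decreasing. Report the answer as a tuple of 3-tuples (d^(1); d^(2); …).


Via rank(M_{q-1}∘⋯∘M_p): M ≅ I[1,1]^2, I[1,3], I[3,3]^2.
μ_θ-semistable layers: μ^(1)=12; μ^(2)=5; μ^(3)=-39/2

((2, 0, 0); (0, 0, 3); (1, 1, 0))


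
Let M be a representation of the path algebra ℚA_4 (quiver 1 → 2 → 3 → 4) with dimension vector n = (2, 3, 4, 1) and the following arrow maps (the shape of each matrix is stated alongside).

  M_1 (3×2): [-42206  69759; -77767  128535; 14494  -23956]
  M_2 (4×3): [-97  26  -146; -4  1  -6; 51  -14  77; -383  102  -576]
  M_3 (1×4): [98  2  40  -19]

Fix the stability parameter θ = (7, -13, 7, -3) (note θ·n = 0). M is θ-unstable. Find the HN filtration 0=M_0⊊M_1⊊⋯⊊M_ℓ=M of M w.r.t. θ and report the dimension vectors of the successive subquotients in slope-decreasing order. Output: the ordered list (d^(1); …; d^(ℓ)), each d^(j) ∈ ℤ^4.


Via rank(M_{q-1}∘⋯∘M_p): M ≅ I[1,3], I[1,4], I[2,3], I[3,3].
μ_θ-semistable layers: μ^(1)=7; μ^(2)=2; μ^(3)=-3; μ^(4)=-13

((0, 0, 3, 0); (0, 0, 1, 1); (2, 2, 0, 0); (0, 1, 0, 0))


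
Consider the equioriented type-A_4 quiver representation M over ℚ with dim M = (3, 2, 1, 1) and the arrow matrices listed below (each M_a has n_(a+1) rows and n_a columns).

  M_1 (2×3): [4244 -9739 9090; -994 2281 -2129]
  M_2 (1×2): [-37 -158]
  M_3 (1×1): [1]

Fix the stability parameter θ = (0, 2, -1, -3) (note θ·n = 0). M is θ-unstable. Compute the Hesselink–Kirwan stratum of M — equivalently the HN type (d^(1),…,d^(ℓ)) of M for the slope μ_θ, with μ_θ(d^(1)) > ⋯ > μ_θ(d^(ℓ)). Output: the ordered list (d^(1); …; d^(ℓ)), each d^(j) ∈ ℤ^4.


Interval decomposition of M: I[1,1], I[1,2], I[1,4].
HN type (ℓ=3): μ^(1)=2; μ^(2)=0; μ^(3)=-1/2

((0, 1, 0, 0); (2, 0, 0, 0); (1, 1, 1, 1))


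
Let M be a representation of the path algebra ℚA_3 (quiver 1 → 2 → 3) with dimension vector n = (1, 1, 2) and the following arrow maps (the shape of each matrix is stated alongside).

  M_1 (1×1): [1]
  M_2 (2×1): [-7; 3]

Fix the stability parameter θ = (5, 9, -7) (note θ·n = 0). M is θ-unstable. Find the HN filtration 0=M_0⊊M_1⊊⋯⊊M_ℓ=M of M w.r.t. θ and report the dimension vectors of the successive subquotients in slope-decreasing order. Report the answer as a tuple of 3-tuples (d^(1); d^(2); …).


Via rank(M_{q-1}∘⋯∘M_p): M ≅ I[1,3], I[3,3].
μ_θ-semistable layers: μ^(1)=7/3; μ^(2)=-7

((1, 1, 1); (0, 0, 1))


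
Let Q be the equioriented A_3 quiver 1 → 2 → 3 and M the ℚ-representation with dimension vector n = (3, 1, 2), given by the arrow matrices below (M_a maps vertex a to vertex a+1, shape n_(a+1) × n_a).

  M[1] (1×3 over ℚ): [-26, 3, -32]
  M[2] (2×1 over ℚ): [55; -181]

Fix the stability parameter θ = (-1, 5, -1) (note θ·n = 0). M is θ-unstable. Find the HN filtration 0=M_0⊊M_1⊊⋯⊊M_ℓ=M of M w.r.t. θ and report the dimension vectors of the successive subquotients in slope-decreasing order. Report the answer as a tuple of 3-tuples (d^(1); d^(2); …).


Barcode: M ≅ I[1,1]^2, I[1,3], I[3,3]. HN layers by μ_θ (2 steps, strictly decreasing):
  μ^(1)=2; μ^(2)=-1

((0, 1, 1); (3, 0, 1))


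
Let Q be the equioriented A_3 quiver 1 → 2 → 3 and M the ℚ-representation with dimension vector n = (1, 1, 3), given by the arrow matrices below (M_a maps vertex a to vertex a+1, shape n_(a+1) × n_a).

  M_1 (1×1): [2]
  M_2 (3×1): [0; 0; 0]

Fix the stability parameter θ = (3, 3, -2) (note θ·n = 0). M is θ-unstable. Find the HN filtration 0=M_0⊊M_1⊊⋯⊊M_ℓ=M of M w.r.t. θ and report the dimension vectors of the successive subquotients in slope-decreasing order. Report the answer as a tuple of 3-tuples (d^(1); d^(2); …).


Via rank(M_{q-1}∘⋯∘M_p): M ≅ I[1,2], I[3,3]^3.
μ_θ-semistable layers: μ^(1)=3; μ^(2)=-2

((1, 1, 0); (0, 0, 3))


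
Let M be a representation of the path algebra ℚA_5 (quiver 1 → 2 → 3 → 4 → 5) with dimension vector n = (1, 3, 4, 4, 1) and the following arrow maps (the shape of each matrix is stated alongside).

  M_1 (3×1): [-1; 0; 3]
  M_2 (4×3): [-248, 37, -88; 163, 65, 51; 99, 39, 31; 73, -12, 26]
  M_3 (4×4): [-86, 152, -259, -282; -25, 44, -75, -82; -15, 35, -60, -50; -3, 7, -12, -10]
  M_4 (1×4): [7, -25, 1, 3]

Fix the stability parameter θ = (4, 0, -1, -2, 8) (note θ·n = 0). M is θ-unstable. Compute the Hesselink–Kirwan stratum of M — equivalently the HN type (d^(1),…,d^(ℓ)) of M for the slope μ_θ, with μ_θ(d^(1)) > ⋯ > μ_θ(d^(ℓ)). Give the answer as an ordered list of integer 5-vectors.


Barcode: M ≅ I[1,3], I[2,4], I[2,5], I[3,4], I[4,4]. HN layers by μ_θ (5 steps, strictly decreasing):
  μ^(1)=8; μ^(2)=1; μ^(3)=-1; μ^(4)=-3/2; μ^(5)=-2

((0, 0, 0, 0, 1); (1, 1, 1, 0, 0); (0, 2, 2, 2, 0); (0, 0, 1, 1, 0); (0, 0, 0, 1, 0))


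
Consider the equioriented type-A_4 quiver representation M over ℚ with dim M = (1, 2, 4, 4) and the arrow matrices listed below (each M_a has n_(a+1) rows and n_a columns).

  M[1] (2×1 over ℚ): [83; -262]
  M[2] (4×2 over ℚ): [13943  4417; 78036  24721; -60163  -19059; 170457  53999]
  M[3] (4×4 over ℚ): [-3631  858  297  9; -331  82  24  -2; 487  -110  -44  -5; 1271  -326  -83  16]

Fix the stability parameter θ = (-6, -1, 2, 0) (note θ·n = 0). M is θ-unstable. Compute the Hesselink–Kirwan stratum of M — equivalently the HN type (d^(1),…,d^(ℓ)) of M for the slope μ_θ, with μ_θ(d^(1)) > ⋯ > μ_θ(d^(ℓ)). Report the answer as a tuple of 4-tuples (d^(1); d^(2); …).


Via rank(M_{q-1}∘⋯∘M_p): M ≅ I[1,4], I[2,4], I[3,3], I[3,4], I[4,4].
μ_θ-semistable layers: μ^(1)=2; μ^(2)=1; μ^(3)=0; μ^(4)=-1; μ^(5)=-6

((0, 0, 1, 0); (0, 0, 3, 3); (0, 0, 0, 1); (0, 2, 0, 0); (1, 0, 0, 0))


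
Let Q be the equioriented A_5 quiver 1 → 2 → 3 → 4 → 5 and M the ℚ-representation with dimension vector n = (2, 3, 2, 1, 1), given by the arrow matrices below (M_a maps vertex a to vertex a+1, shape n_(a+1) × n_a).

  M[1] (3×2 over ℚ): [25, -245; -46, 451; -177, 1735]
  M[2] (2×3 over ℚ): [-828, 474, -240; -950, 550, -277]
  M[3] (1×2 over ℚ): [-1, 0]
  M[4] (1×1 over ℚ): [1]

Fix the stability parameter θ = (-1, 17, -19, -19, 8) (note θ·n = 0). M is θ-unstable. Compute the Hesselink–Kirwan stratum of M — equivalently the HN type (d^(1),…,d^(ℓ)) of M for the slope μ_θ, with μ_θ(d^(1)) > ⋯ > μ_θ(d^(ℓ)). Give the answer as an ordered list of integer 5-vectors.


Via rank(M_{q-1}∘⋯∘M_p): M ≅ I[1,3], I[1,5], I[2,2].
μ_θ-semistable layers: μ^(1)=17; μ^(2)=8; μ^(3)=-1; μ^(4)=-11/2

((0, 1, 0, 0, 0); (0, 0, 0, 0, 1); (1, 1, 1, 0, 0); (1, 1, 1, 1, 0))


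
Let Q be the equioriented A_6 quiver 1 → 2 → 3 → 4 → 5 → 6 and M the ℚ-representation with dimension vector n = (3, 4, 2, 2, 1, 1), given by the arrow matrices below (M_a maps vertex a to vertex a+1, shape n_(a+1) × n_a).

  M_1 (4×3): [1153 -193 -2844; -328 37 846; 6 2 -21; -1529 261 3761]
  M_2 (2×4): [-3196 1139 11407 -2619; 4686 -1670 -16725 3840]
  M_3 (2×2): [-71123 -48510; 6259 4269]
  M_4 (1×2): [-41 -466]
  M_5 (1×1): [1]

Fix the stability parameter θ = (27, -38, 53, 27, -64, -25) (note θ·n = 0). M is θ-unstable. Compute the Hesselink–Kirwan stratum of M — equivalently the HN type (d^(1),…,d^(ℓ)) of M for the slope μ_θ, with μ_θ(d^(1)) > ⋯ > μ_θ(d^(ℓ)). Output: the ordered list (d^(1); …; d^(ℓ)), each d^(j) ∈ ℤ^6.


Via rank(M_{q-1}∘⋯∘M_p): M ≅ I[1,2], I[1,4], I[1,6], I[2,2].
μ_θ-semistable layers: μ^(1)=40; μ^(2)=-9/4; μ^(3)=-11/2; μ^(4)=-38

((0, 0, 1, 1, 0, 0); (0, 0, 1, 1, 1, 1); (3, 3, 0, 0, 0, 0); (0, 1, 0, 0, 0, 0))


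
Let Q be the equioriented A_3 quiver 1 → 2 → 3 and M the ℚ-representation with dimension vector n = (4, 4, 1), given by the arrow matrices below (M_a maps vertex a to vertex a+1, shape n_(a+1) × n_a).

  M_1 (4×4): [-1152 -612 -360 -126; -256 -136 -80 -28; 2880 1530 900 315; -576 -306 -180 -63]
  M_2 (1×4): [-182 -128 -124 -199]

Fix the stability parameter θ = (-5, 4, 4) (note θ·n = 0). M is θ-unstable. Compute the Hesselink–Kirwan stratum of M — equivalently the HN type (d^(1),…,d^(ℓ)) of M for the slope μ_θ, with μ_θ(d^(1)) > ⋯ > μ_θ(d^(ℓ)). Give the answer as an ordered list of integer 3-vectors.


Interval decomposition of M: I[1,1]^3, I[1,3], I[2,2]^3.
HN type (ℓ=2): μ^(1)=4; μ^(2)=-5

((0, 4, 1); (4, 0, 0))


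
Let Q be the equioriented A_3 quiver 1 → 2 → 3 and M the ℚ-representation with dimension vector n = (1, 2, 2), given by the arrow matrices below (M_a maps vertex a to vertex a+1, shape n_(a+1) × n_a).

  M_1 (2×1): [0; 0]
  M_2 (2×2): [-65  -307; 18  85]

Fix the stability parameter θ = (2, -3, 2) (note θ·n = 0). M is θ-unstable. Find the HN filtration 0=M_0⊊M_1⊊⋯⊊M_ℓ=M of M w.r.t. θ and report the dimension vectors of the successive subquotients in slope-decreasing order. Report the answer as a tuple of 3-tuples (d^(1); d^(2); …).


Via rank(M_{q-1}∘⋯∘M_p): M ≅ I[1,1], I[2,3]^2.
μ_θ-semistable layers: μ^(1)=2; μ^(2)=-3

((1, 0, 2); (0, 2, 0))


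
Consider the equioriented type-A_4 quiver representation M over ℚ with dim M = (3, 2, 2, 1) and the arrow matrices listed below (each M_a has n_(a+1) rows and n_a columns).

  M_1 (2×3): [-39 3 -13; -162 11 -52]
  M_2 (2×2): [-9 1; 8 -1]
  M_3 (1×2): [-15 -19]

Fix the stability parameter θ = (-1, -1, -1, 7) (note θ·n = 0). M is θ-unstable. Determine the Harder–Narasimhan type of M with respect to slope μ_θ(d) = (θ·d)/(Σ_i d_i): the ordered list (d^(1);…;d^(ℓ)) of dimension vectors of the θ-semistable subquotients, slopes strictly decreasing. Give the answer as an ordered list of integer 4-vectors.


Via rank(M_{q-1}∘⋯∘M_p): M ≅ I[1,1], I[1,3], I[1,4].
μ_θ-semistable layers: μ^(1)=7; μ^(2)=-1

((0, 0, 0, 1); (3, 2, 2, 0))


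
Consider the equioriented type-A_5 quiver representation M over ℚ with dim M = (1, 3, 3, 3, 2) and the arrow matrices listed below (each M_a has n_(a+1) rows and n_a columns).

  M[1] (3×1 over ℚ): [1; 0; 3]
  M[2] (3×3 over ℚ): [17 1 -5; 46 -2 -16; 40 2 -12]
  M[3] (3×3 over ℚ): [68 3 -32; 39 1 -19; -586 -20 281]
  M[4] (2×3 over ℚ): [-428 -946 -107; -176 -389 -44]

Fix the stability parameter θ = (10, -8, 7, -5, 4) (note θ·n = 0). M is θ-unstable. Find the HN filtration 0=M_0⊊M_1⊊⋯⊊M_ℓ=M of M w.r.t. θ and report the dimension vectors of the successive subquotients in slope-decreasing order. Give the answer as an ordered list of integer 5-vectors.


Via rank(M_{q-1}∘⋯∘M_p): M ≅ I[1,4], I[2,5]^2.
μ_θ-semistable layers: μ^(1)=4; μ^(2)=1; μ^(3)=-8

((0, 0, 0, 0, 2); (1, 1, 3, 3, 0); (0, 2, 0, 0, 0))


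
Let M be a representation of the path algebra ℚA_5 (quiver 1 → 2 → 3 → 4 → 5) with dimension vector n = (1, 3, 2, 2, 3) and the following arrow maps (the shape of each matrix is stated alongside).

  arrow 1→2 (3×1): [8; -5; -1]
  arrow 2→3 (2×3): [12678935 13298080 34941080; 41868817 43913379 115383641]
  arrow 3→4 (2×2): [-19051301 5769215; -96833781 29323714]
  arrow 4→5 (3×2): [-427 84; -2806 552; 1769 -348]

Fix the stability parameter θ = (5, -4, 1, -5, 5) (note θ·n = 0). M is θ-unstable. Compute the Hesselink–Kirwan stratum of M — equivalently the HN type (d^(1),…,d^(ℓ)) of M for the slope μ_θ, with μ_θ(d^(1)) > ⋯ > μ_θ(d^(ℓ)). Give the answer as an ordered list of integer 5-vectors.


Interval decomposition of M: I[1,2], I[2,4], I[2,5], I[5,5]^2.
HN type (ℓ=4): μ^(1)=5; μ^(2)=1/2; μ^(3)=-2; μ^(4)=-4

((0, 0, 0, 0, 3); (1, 1, 0, 0, 0); (0, 0, 2, 2, 0); (0, 2, 0, 0, 0))


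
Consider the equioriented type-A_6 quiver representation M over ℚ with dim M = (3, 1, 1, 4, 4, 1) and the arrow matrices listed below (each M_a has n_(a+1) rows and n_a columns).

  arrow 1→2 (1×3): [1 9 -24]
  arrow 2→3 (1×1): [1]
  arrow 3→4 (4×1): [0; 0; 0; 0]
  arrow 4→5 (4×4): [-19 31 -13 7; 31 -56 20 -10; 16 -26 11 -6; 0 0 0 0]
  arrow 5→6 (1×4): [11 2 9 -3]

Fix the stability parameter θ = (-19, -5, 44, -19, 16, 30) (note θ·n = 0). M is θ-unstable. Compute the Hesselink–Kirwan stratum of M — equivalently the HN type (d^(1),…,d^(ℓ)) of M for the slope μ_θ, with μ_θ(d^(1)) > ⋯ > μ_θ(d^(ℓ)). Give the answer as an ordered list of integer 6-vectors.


Interval decomposition of M: I[1,1]^2, I[1,3], I[4,4], I[4,5]^2, I[4,6], I[5,5].
HN type (ℓ=5): μ^(1)=44; μ^(2)=30; μ^(3)=16; μ^(4)=-5; μ^(5)=-19

((0, 0, 1, 0, 0, 0); (0, 0, 0, 0, 0, 1); (0, 0, 0, 0, 4, 0); (0, 1, 0, 0, 0, 0); (3, 0, 0, 4, 0, 0))


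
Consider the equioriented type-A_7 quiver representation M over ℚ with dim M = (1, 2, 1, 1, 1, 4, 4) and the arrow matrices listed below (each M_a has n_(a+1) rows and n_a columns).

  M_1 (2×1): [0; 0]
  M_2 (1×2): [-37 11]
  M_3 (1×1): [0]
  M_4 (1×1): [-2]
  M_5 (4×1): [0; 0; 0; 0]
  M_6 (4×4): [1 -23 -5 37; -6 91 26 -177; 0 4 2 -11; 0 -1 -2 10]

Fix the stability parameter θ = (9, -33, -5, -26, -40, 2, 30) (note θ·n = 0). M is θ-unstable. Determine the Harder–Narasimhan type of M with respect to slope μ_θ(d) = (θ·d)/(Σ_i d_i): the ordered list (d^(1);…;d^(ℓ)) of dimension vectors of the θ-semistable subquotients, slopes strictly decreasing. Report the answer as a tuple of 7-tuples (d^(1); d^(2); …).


Barcode: M ≅ I[1,1], I[2,2], I[2,3], I[4,5], I[6,7]^4. HN layers by μ_θ (5 steps, strictly decreasing):
  μ^(1)=30; μ^(2)=9; μ^(3)=2; μ^(4)=-5; μ^(5)=-33

((0, 0, 0, 0, 0, 0, 4); (1, 0, 0, 0, 0, 0, 0); (0, 0, 0, 0, 0, 4, 0); (0, 0, 1, 0, 0, 0, 0); (0, 2, 0, 1, 1, 0, 0))


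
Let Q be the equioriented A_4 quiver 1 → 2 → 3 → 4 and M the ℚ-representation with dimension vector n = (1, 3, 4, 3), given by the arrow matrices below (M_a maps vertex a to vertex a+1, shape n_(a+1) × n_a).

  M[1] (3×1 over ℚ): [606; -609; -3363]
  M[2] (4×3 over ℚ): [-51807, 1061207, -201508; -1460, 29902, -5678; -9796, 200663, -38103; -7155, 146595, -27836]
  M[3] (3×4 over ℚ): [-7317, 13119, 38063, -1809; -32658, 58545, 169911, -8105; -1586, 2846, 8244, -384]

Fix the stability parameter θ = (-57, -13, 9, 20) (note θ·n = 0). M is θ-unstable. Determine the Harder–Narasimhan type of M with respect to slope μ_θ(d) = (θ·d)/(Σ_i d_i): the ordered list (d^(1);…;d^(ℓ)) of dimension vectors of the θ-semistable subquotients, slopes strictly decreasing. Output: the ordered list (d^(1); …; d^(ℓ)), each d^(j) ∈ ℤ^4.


Barcode: M ≅ I[1,4], I[2,4]^2, I[3,3]. HN layers by μ_θ (4 steps, strictly decreasing):
  μ^(1)=20; μ^(2)=9; μ^(3)=-13; μ^(4)=-57

((0, 0, 0, 3); (0, 0, 4, 0); (0, 3, 0, 0); (1, 0, 0, 0))


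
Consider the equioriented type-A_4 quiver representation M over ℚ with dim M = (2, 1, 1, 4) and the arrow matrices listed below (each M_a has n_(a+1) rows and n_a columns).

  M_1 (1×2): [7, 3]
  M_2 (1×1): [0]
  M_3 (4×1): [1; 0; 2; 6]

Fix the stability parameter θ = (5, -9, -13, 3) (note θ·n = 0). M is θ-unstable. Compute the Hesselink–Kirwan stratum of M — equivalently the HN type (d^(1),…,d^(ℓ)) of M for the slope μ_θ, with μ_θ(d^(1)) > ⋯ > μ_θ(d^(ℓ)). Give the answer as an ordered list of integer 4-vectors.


Barcode: M ≅ I[1,1], I[1,2], I[3,4], I[4,4]^3. HN layers by μ_θ (4 steps, strictly decreasing):
  μ^(1)=5; μ^(2)=3; μ^(3)=-2; μ^(4)=-13

((1, 0, 0, 0); (0, 0, 0, 4); (1, 1, 0, 0); (0, 0, 1, 0))


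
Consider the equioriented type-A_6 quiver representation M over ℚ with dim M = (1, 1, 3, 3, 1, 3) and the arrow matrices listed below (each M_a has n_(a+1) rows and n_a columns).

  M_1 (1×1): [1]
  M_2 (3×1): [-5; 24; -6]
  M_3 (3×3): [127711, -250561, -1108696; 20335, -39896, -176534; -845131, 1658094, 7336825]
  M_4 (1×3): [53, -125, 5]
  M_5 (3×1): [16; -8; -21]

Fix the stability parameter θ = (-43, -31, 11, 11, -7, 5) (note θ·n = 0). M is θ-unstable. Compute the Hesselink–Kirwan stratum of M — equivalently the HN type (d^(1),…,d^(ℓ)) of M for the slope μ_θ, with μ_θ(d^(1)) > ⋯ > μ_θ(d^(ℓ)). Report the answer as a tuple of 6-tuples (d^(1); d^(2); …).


Via rank(M_{q-1}∘⋯∘M_p): M ≅ I[1,6], I[3,4]^2, I[6,6]^2.
μ_θ-semistable layers: μ^(1)=11; μ^(2)=5; μ^(3)=-31; μ^(4)=-43

((0, 0, 2, 2, 0, 0); (0, 0, 1, 1, 1, 3); (0, 1, 0, 0, 0, 0); (1, 0, 0, 0, 0, 0))


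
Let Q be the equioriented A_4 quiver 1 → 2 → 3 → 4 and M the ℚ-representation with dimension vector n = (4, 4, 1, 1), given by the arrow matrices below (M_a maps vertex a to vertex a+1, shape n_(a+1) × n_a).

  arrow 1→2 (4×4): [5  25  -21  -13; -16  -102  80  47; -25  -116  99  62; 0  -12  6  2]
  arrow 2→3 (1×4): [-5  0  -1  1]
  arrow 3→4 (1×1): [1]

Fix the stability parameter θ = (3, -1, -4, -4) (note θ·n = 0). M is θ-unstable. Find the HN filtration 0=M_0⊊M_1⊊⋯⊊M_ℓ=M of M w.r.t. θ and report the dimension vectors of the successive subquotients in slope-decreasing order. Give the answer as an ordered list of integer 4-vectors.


Via rank(M_{q-1}∘⋯∘M_p): M ≅ I[1,2]^3, I[1,4].
μ_θ-semistable layers: μ^(1)=1; μ^(2)=-3/2

((3, 3, 0, 0); (1, 1, 1, 1))


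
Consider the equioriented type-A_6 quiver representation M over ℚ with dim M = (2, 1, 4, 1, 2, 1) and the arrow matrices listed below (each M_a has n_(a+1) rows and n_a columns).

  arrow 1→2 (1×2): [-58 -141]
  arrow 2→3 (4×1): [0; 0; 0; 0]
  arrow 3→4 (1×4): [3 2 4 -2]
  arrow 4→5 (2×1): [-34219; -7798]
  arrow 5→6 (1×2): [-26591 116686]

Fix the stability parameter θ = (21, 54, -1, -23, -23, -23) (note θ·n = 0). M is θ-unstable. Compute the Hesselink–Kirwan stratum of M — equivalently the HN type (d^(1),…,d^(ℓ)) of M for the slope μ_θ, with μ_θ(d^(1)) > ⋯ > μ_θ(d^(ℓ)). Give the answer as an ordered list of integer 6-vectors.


Interval decomposition of M: I[1,1], I[1,2], I[3,3]^3, I[3,6], I[5,5].
HN type (ℓ=5): μ^(1)=54; μ^(2)=21; μ^(3)=-1; μ^(4)=-35/2; μ^(5)=-23

((0, 1, 0, 0, 0, 0); (2, 0, 0, 0, 0, 0); (0, 0, 3, 0, 0, 0); (0, 0, 1, 1, 1, 1); (0, 0, 0, 0, 1, 0))


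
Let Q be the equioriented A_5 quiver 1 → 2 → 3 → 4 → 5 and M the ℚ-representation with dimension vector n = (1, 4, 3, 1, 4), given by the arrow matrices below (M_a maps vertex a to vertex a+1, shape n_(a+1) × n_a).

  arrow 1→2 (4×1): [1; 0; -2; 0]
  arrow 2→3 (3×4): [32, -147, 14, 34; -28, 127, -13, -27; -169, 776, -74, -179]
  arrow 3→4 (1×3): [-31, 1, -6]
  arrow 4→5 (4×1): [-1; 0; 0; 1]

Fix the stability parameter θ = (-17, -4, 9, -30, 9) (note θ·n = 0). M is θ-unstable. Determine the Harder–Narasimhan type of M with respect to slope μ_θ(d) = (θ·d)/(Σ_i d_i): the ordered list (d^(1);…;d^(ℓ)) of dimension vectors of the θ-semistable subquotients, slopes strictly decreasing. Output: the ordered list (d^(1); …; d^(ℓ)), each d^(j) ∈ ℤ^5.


Interval decomposition of M: I[1,3], I[2,2], I[2,3], I[2,5], I[5,5]^3.
HN type (ℓ=4): μ^(1)=9; μ^(2)=-4; μ^(3)=-25/3; μ^(4)=-17

((0, 0, 2, 0, 4); (0, 3, 0, 0, 0); (0, 1, 1, 1, 0); (1, 0, 0, 0, 0))


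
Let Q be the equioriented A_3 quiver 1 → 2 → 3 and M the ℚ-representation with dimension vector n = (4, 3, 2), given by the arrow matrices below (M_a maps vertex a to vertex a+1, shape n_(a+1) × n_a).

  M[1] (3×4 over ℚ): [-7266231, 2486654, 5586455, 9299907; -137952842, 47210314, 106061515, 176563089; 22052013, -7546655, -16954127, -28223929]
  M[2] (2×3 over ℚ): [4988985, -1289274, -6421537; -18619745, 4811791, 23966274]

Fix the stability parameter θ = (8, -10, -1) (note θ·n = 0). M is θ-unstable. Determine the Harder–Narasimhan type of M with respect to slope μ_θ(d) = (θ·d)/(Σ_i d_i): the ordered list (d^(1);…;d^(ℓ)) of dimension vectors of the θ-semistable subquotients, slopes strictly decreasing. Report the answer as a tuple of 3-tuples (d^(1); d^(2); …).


Interval decomposition of M: I[1,1], I[1,2], I[1,3]^2.
HN type (ℓ=2): μ^(1)=8; μ^(2)=-1

((1, 0, 0); (3, 3, 2))


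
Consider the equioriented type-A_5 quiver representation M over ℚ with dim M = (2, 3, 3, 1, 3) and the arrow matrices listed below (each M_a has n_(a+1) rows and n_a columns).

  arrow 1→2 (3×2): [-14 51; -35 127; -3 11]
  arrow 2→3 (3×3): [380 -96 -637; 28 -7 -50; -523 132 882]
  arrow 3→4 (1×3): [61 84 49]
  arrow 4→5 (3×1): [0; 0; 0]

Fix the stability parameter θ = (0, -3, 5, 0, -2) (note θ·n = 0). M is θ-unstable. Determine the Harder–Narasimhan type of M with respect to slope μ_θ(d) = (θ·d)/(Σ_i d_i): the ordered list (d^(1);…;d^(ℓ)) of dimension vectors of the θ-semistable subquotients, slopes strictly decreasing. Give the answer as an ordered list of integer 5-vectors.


Via rank(M_{q-1}∘⋯∘M_p): M ≅ I[1,3], I[1,4], I[2,3], I[5,5]^3.
μ_θ-semistable layers: μ^(1)=5; μ^(2)=5/2; μ^(3)=-3/2; μ^(4)=-2; μ^(5)=-3

((0, 0, 2, 0, 0); (0, 0, 1, 1, 0); (2, 2, 0, 0, 0); (0, 0, 0, 0, 3); (0, 1, 0, 0, 0))


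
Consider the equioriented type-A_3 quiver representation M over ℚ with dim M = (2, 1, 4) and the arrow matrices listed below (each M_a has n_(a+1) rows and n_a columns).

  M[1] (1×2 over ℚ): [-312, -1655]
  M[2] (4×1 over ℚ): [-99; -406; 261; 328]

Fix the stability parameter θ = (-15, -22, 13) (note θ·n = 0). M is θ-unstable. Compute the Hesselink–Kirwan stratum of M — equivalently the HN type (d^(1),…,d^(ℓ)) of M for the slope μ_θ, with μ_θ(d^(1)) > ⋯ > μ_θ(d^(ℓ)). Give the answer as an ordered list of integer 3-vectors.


Interval decomposition of M: I[1,1], I[1,3], I[3,3]^3.
HN type (ℓ=3): μ^(1)=13; μ^(2)=-15; μ^(3)=-37/2

((0, 0, 4); (1, 0, 0); (1, 1, 0))


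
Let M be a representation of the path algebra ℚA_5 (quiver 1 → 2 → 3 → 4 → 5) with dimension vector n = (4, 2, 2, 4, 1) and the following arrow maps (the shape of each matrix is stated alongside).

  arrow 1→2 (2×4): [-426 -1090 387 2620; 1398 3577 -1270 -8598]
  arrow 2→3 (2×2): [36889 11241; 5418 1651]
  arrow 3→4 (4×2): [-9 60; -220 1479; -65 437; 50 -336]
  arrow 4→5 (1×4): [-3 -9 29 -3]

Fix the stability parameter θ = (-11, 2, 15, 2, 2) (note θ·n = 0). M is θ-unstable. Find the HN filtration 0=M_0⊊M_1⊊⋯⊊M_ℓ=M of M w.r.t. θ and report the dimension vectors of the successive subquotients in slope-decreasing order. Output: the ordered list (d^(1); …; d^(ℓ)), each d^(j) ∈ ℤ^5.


Barcode: M ≅ I[1,1]^2, I[1,4], I[1,5], I[4,4]^2. HN layers by μ_θ (4 steps, strictly decreasing):
  μ^(1)=17/2; μ^(2)=19/3; μ^(3)=2; μ^(4)=-11

((0, 0, 1, 1, 0); (0, 0, 1, 1, 1); (0, 2, 0, 2, 0); (4, 0, 0, 0, 0))


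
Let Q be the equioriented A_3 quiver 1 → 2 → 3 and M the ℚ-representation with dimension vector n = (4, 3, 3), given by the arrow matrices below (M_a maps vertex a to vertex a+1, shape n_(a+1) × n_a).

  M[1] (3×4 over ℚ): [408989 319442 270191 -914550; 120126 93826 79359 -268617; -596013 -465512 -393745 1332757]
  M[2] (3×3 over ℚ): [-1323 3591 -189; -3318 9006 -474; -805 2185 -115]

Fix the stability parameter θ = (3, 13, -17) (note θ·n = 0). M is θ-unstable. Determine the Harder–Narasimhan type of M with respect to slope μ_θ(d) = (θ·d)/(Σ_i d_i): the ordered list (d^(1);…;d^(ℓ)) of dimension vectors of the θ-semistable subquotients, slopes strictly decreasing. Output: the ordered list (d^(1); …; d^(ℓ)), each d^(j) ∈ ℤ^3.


Interval decomposition of M: I[1,1], I[1,2]^2, I[1,3], I[3,3]^2.
HN type (ℓ=4): μ^(1)=13; μ^(2)=3; μ^(3)=-1/3; μ^(4)=-17

((0, 2, 0); (3, 0, 0); (1, 1, 1); (0, 0, 2))


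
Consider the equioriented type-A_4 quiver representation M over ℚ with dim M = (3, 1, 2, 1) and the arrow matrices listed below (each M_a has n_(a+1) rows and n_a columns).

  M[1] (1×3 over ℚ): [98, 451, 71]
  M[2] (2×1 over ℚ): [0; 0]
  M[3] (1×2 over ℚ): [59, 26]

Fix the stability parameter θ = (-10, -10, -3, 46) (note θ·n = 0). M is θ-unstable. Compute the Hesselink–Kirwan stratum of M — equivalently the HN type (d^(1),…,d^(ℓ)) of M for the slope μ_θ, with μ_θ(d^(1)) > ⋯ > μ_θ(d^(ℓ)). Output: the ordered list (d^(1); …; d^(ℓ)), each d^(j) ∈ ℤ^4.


Barcode: M ≅ I[1,1]^2, I[1,2], I[3,3], I[3,4]. HN layers by μ_θ (3 steps, strictly decreasing):
  μ^(1)=46; μ^(2)=-3; μ^(3)=-10

((0, 0, 0, 1); (0, 0, 2, 0); (3, 1, 0, 0))


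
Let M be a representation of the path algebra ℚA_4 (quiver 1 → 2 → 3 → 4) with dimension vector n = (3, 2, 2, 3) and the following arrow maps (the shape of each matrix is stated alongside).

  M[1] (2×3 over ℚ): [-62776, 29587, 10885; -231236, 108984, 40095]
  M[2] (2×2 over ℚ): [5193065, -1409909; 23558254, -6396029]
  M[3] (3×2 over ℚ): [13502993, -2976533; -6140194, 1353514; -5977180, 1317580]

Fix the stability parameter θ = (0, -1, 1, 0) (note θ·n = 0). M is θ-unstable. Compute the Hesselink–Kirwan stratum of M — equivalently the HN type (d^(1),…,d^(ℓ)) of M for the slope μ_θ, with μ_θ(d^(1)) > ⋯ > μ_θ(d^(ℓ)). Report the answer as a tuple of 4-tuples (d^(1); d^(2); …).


Via rank(M_{q-1}∘⋯∘M_p): M ≅ I[1,1], I[1,3], I[1,4], I[4,4]^2.
μ_θ-semistable layers: μ^(1)=1; μ^(2)=1/2; μ^(3)=0; μ^(4)=-1/2

((0, 0, 1, 0); (0, 0, 1, 1); (1, 0, 0, 2); (2, 2, 0, 0))


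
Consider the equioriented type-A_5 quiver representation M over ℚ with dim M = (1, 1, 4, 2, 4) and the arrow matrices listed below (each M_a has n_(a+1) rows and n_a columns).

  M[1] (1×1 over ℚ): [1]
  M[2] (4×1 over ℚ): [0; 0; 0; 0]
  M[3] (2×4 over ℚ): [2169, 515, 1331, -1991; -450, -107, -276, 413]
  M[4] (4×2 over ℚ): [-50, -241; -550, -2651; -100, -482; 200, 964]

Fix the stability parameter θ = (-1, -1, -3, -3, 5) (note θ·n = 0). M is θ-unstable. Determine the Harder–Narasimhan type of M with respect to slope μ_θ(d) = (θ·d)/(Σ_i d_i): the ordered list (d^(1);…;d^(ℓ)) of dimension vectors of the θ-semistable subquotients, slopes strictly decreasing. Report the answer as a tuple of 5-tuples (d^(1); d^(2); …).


Barcode: M ≅ I[1,2], I[3,3]^2, I[3,4], I[3,5], I[5,5]^3. HN layers by μ_θ (3 steps, strictly decreasing):
  μ^(1)=5; μ^(2)=-1; μ^(3)=-3

((0, 0, 0, 0, 4); (1, 1, 0, 0, 0); (0, 0, 4, 2, 0))


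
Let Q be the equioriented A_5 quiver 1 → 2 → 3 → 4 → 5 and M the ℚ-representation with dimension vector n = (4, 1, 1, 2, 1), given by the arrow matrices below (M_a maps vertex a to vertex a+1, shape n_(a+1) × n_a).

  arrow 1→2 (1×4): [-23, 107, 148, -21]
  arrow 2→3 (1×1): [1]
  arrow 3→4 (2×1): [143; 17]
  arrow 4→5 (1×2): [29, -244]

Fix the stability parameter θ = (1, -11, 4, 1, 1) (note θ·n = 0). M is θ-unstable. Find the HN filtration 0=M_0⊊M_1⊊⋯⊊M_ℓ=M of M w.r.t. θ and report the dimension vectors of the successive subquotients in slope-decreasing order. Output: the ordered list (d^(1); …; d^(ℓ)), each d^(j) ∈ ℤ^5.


Barcode: M ≅ I[1,1]^3, I[1,5], I[4,4]. HN layers by μ_θ (3 steps, strictly decreasing):
  μ^(1)=2; μ^(2)=1; μ^(3)=-5

((0, 0, 1, 1, 1); (3, 0, 0, 1, 0); (1, 1, 0, 0, 0))


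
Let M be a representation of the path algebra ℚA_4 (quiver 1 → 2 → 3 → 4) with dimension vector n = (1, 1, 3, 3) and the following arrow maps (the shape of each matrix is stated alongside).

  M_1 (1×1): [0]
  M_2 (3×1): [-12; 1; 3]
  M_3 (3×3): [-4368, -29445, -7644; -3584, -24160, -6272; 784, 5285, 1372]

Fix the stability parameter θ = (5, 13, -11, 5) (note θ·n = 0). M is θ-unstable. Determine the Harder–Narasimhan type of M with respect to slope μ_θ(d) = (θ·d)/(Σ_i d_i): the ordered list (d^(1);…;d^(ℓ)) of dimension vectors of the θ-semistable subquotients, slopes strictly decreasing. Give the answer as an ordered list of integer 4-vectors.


Barcode: M ≅ I[1,1], I[2,4], I[3,3]^2, I[4,4]^2. HN layers by μ_θ (3 steps, strictly decreasing):
  μ^(1)=5; μ^(2)=1; μ^(3)=-11

((1, 0, 0, 3); (0, 1, 1, 0); (0, 0, 2, 0))


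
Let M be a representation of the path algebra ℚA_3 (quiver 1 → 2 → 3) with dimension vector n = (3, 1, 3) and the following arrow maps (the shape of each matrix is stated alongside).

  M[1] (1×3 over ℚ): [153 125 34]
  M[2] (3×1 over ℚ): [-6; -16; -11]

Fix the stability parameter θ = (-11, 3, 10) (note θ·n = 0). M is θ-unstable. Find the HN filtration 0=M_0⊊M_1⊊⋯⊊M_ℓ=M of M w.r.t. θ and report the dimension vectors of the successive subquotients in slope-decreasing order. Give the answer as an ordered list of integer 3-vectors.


Barcode: M ≅ I[1,1]^2, I[1,3], I[3,3]^2. HN layers by μ_θ (3 steps, strictly decreasing):
  μ^(1)=10; μ^(2)=3; μ^(3)=-11

((0, 0, 3); (0, 1, 0); (3, 0, 0))


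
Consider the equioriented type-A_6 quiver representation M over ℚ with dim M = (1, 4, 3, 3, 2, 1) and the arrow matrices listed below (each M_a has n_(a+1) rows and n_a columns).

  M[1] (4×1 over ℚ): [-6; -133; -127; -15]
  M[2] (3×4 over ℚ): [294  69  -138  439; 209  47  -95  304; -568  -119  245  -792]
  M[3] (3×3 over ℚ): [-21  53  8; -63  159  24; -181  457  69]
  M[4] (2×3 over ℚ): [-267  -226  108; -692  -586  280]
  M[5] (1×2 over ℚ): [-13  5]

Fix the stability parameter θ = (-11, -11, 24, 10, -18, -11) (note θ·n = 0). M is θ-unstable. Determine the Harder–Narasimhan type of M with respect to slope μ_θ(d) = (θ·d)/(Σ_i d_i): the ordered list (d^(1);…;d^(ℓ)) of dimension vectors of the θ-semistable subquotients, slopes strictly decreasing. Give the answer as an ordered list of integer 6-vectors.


Barcode: M ≅ I[1,2], I[2,3], I[2,4], I[2,6], I[4,5]. HN layers by μ_θ (5 steps, strictly decreasing):
  μ^(1)=24; μ^(2)=17; μ^(3)=5/4; μ^(4)=-4; μ^(5)=-11

((0, 0, 1, 0, 0, 0); (0, 0, 1, 1, 0, 0); (0, 0, 1, 1, 1, 1); (0, 0, 0, 1, 1, 0); (1, 4, 0, 0, 0, 0))


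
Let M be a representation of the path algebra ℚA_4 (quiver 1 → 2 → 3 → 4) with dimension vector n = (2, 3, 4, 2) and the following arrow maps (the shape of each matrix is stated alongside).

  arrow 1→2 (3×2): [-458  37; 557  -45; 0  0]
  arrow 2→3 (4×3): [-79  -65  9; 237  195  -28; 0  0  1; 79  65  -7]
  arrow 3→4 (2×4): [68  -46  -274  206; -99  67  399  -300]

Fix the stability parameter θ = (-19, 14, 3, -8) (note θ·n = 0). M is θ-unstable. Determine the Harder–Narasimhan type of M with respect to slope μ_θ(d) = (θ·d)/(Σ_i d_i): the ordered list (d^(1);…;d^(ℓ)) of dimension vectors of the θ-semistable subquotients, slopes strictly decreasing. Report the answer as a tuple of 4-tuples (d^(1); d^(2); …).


Via rank(M_{q-1}∘⋯∘M_p): M ≅ I[1,2], I[1,3], I[2,4], I[3,3], I[3,4].
μ_θ-semistable layers: μ^(1)=14; μ^(2)=17/2; μ^(3)=3; μ^(4)=-5/2; μ^(5)=-19

((0, 1, 0, 0); (0, 1, 1, 0); (0, 1, 2, 1); (0, 0, 1, 1); (2, 0, 0, 0))


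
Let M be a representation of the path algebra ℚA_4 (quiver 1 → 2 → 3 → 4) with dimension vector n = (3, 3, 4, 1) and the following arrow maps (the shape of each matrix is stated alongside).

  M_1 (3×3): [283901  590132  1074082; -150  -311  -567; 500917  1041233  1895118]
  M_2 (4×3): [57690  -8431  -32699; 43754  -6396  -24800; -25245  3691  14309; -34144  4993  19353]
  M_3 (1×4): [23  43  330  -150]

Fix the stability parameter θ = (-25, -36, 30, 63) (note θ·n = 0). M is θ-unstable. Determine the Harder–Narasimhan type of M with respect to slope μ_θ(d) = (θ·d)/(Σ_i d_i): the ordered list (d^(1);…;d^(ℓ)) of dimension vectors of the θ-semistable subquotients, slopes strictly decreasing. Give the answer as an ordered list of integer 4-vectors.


Barcode: M ≅ I[1,2], I[1,3], I[1,4], I[3,3]^2. HN layers by μ_θ (3 steps, strictly decreasing):
  μ^(1)=63; μ^(2)=30; μ^(3)=-61/2

((0, 0, 0, 1); (0, 0, 4, 0); (3, 3, 0, 0))


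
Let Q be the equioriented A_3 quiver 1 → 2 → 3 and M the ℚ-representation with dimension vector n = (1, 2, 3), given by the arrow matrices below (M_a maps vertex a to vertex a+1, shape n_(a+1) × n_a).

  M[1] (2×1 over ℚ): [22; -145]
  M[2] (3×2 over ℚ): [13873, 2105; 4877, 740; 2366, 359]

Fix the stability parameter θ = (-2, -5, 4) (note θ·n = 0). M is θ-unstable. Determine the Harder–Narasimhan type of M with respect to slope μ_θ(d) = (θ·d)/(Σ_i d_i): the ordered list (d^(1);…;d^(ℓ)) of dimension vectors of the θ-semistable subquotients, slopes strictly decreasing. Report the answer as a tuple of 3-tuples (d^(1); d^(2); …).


Interval decomposition of M: I[1,3], I[2,3], I[3,3].
HN type (ℓ=3): μ^(1)=4; μ^(2)=-7/2; μ^(3)=-5

((0, 0, 3); (1, 1, 0); (0, 1, 0))


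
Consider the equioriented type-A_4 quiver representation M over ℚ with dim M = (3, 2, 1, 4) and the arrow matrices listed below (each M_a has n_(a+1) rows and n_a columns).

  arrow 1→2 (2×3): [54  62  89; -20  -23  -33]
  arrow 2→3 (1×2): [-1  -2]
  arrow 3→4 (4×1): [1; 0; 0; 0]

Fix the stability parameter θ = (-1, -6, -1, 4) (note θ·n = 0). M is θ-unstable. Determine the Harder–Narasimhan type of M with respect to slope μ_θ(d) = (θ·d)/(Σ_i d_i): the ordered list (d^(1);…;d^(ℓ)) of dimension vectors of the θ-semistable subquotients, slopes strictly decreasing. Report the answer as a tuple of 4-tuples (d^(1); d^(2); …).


Barcode: M ≅ I[1,1], I[1,2], I[1,4], I[4,4]^3. HN layers by μ_θ (3 steps, strictly decreasing):
  μ^(1)=4; μ^(2)=-1; μ^(3)=-7/2

((0, 0, 0, 4); (1, 0, 1, 0); (2, 2, 0, 0))


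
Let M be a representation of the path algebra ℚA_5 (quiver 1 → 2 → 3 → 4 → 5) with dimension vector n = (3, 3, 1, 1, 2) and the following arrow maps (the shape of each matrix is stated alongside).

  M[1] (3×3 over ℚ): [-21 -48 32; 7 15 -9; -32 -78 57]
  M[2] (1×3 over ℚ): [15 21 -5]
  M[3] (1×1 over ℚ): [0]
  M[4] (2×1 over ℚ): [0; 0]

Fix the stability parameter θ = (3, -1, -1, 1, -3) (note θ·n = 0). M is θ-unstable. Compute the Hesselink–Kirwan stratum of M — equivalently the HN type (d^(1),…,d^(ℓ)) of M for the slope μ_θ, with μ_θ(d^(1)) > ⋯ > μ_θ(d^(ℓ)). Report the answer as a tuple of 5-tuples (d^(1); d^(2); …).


Via rank(M_{q-1}∘⋯∘M_p): M ≅ I[1,2]^2, I[1,3], I[4,4], I[5,5]^2.
μ_θ-semistable layers: μ^(1)=1; μ^(2)=1/3; μ^(3)=-3

((2, 2, 0, 1, 0); (1, 1, 1, 0, 0); (0, 0, 0, 0, 2))


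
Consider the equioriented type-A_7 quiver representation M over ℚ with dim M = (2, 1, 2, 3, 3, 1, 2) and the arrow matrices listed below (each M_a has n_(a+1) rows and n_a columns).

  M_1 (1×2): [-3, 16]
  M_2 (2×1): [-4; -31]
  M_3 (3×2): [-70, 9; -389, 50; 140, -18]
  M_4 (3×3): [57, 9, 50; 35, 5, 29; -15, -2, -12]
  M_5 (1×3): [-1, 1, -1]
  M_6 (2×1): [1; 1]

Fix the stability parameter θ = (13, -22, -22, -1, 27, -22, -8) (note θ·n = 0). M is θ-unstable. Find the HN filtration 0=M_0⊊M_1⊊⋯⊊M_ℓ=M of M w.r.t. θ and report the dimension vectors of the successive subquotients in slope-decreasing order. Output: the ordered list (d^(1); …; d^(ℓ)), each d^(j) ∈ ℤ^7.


Interval decomposition of M: I[1,1], I[1,7], I[3,5], I[4,5], I[7,7].
HN type (ℓ=6): μ^(1)=27; μ^(2)=13; μ^(3)=-1; μ^(4)=-8; μ^(5)=-31/3; μ^(6)=-22

((0, 0, 0, 0, 2, 0, 0); (1, 0, 0, 0, 0, 0, 0); (0, 0, 0, 3, 1, 1, 1); (0, 0, 0, 0, 0, 0, 1); (1, 1, 1, 0, 0, 0, 0); (0, 0, 1, 0, 0, 0, 0))


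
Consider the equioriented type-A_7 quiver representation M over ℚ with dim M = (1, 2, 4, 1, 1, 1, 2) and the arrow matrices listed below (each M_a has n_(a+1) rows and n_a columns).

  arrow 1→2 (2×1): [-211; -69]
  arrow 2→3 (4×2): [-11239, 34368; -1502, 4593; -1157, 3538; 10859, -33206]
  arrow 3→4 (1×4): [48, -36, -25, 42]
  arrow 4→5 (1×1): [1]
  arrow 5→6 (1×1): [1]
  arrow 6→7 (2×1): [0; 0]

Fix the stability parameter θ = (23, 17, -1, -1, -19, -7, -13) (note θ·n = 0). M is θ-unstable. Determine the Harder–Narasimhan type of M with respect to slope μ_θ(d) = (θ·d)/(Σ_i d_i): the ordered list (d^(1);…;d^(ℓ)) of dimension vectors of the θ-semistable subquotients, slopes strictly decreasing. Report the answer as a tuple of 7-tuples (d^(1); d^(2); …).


Barcode: M ≅ I[1,6], I[2,3], I[3,3]^2, I[7,7]^2. HN layers by μ_θ (4 steps, strictly decreasing):
  μ^(1)=8; μ^(2)=2; μ^(3)=-1; μ^(4)=-13

((0, 1, 1, 0, 0, 0, 0); (1, 1, 1, 1, 1, 1, 0); (0, 0, 2, 0, 0, 0, 0); (0, 0, 0, 0, 0, 0, 2))


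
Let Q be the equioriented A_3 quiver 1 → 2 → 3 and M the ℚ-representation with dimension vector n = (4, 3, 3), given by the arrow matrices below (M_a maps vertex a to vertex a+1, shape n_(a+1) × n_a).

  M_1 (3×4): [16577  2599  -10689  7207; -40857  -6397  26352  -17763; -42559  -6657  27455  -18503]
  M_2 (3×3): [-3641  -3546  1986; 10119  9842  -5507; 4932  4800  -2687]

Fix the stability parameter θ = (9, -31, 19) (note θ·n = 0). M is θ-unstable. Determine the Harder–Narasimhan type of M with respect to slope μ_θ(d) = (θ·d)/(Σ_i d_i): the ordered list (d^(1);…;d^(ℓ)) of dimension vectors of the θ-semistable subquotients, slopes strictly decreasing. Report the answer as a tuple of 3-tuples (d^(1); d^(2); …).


Via rank(M_{q-1}∘⋯∘M_p): M ≅ I[1,1], I[1,3]^3.
μ_θ-semistable layers: μ^(1)=19; μ^(2)=9; μ^(3)=-11

((0, 0, 3); (1, 0, 0); (3, 3, 0))


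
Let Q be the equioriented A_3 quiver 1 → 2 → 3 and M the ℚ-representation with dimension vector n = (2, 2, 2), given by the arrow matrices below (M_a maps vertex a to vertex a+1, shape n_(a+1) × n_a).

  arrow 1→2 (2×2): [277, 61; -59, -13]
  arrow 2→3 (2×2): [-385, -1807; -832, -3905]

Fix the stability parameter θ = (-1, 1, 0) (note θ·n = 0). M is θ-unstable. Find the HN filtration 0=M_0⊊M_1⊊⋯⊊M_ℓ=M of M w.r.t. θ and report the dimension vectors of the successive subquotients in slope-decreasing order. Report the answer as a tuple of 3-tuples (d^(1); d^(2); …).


Via rank(M_{q-1}∘⋯∘M_p): M ≅ I[1,3]^2.
μ_θ-semistable layers: μ^(1)=1/2; μ^(2)=-1

((0, 2, 2); (2, 0, 0))


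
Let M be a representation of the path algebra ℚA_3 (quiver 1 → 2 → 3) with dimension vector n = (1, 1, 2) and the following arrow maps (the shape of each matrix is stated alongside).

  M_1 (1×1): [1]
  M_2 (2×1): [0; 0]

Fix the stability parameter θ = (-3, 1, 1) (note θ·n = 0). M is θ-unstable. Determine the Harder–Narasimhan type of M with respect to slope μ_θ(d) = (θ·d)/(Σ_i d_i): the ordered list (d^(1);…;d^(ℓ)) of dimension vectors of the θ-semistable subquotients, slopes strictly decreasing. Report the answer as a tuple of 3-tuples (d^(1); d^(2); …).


Interval decomposition of M: I[1,2], I[3,3]^2.
HN type (ℓ=2): μ^(1)=1; μ^(2)=-3

((0, 1, 2); (1, 0, 0))


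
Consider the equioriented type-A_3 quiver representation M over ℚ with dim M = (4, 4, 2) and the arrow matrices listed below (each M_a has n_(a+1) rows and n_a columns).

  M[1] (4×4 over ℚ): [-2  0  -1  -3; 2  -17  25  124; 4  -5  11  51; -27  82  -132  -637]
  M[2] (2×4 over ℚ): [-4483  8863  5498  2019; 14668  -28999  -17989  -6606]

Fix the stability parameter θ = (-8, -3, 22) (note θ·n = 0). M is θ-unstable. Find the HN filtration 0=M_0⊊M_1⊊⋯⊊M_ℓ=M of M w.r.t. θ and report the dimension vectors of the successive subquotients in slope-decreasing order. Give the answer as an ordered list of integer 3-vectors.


Via rank(M_{q-1}∘⋯∘M_p): M ≅ I[1,2]^2, I[1,3]^2.
μ_θ-semistable layers: μ^(1)=22; μ^(2)=-3; μ^(3)=-8

((0, 0, 2); (0, 4, 0); (4, 0, 0))


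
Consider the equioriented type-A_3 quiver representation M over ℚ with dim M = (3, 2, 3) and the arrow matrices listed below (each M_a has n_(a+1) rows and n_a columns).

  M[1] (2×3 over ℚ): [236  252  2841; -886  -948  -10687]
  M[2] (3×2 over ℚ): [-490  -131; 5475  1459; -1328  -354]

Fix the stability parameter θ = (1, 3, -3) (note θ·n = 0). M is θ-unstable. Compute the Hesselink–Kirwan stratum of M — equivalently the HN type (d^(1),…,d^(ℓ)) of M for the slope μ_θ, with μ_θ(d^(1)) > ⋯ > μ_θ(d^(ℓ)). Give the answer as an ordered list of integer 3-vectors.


Interval decomposition of M: I[1,1], I[1,3]^2, I[3,3].
HN type (ℓ=3): μ^(1)=1; μ^(2)=1/3; μ^(3)=-3

((1, 0, 0); (2, 2, 2); (0, 0, 1))
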